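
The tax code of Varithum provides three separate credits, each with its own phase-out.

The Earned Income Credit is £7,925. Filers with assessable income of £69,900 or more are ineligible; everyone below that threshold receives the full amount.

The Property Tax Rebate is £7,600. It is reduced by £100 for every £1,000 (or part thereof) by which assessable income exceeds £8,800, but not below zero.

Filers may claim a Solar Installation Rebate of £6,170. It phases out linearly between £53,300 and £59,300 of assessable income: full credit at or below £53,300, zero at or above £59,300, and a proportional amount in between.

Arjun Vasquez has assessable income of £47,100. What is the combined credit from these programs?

£17,795

Earned Income Credit: £47,100 is below the £69,900 cutoff, so the full £7,925 applies.
Property Tax Rebate: income exceeds £8,800 by £38,300, which is 39 full-or-partial £1,000 increments; reduction = 39 × £100 = £3,900, leaving £3,700.
Solar Installation Rebate: £47,100 is at or below the £53,300 threshold, so the full £6,170 applies.
Total: £7,925 + £3,700 + £6,170 = £17,795.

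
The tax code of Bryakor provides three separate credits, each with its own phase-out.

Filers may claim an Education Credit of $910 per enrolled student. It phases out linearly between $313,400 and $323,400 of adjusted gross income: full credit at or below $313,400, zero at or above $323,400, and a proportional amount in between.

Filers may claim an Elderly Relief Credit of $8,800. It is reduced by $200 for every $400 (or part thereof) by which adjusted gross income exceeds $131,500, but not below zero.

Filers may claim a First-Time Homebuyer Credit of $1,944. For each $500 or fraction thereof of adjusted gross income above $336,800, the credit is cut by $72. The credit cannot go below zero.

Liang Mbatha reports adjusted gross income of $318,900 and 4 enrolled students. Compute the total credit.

Education Credit: base = 4 × $910 = $3,640. $318,900 is $5,500 into a $10,000 phase-out range, leaving 4,500/10,000 of the credit: $3,640 × 4,500/10,000 = $1,638.
Elderly Relief Credit: income exceeds $131,500 by $187,400 → 469 increments × $200 = $93,800 ≥ base, so the credit is $0.
First-Time Homebuyer Credit: $318,900 is at or below the $336,800 threshold, so the full $1,944 applies.
Total: $1,638 + $0 + $1,944 = $3,582.

$3,582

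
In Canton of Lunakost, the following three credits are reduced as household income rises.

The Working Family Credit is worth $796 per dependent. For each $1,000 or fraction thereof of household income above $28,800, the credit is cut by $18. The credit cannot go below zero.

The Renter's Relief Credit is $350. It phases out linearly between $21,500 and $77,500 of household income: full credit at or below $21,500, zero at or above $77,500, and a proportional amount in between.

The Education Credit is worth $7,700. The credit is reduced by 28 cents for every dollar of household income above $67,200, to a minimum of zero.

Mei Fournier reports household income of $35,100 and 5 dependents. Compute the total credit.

$11,819

Working Family Credit: base = 5 × $796 = $3,980. income exceeds $28,800 by $6,300, which is 7 full-or-partial $1,000 increments; reduction = 7 × $18 = $126, leaving $3,854.
Renter's Relief Credit: $35,100 is $13,600 into a $56,000 phase-out range, leaving 42,400/56,000 of the credit: $350 × 42,400/56,000 = $265.
Education Credit: $35,100 is at or below the $67,200 threshold, so the full $7,700 applies.
Total: $3,854 + $265 + $7,700 = $11,819.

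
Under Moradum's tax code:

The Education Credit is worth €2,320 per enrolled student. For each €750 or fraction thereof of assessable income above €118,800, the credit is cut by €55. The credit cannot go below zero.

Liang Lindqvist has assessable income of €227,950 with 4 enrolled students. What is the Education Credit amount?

€1,250

Education Credit: base = 4 × €2,320 = €9,280. income exceeds €118,800 by €109,150, which is 146 full-or-partial €750 increments; reduction = 146 × €55 = €8,030, leaving €1,250.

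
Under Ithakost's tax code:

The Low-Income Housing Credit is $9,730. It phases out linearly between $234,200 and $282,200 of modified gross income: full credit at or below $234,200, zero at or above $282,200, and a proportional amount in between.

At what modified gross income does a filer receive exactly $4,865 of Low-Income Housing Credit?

$258,200

$4,865 is 4,865/9,730 of the full $9,730, so 4,865/9,730 of the $48,000 range has been used: income = $234,200 + $48,000 × 4,865/9,730 = $258,200.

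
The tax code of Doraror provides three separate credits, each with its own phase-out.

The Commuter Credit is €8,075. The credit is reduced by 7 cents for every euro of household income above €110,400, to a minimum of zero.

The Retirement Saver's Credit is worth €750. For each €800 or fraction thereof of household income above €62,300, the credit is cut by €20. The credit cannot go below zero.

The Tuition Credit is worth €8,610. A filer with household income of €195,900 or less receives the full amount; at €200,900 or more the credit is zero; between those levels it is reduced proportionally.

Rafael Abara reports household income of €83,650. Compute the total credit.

€16,895

Commuter Credit: €83,650 is at or below the €110,400 threshold, so the full €8,075 applies.
Retirement Saver's Credit: income exceeds €62,300 by €21,350, which is 27 full-or-partial €800 increments; reduction = 27 × €20 = €540, leaving €210.
Tuition Credit: €83,650 is at or below the €195,900 threshold, so the full €8,610 applies.
Total: €8,075 + €210 + €8,610 = €16,895.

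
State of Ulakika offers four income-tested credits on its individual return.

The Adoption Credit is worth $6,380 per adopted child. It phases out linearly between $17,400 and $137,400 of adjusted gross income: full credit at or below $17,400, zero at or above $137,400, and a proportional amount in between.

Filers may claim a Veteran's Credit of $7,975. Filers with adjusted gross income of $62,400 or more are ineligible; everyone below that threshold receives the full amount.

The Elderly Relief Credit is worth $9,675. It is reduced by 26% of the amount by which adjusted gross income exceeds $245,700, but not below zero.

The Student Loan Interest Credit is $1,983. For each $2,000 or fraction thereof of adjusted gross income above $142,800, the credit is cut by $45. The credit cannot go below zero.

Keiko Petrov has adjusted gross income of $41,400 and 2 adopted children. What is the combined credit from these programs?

Adoption Credit: base = 2 × $6,380 = $12,760. $41,400 is $24,000 into a $120,000 phase-out range, leaving 96,000/120,000 of the credit: $12,760 × 96,000/120,000 = $10,208.
Veteran's Credit: $41,400 is below the $62,400 cutoff, so the full $7,975 applies.
Elderly Relief Credit: $41,400 is at or below the $245,700 threshold, so the full $9,675 applies.
Student Loan Interest Credit: $41,400 is at or below the $142,800 threshold, so the full $1,983 applies.
Total: $10,208 + $7,975 + $9,675 + $1,983 = $29,841.

$29,841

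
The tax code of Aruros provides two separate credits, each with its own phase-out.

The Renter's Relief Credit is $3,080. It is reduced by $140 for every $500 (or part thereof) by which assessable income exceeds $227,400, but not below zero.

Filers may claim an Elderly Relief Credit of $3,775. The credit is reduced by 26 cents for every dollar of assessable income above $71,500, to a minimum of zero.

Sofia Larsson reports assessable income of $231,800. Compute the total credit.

Renter's Relief Credit: income exceeds $227,400 by $4,400, which is 9 full-or-partial $500 increments; reduction = 9 × $140 = $1,260, leaving $1,820.
Elderly Relief Credit: 26% of the $160,300 excess over $71,500 is $41,678 ≥ base, so the credit is $0.
Total: $1,820 + $0 = $1,820.

$1,820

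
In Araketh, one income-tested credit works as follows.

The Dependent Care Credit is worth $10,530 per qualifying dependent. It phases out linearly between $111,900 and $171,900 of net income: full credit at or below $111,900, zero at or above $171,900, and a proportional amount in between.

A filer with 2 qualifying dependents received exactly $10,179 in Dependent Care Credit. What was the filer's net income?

$142,900

Full credit = 2 × $10,530 = $21,060.
$10,179 is 10,179/21,060 of the full $21,060, so 10,881/21,060 of the $60,000 range has been used: income = $111,900 + $60,000 × 10,881/21,060 = $142,900.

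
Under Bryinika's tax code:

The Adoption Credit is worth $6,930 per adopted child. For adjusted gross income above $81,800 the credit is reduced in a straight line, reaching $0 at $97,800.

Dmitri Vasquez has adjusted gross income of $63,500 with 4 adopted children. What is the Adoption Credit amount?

$27,720

Adoption Credit: base = 4 × $6,930 = $27,720. $63,500 is at or below the $81,800 threshold, so the full $27,720 applies.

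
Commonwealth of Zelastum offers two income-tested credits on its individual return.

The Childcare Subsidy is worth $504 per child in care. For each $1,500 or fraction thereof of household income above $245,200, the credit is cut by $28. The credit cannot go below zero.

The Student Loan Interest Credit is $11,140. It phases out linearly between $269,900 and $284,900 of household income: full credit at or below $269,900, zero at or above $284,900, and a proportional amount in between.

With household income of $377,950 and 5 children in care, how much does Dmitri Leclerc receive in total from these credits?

$28

Childcare Subsidy: base = 5 × $504 = $2,520. income exceeds $245,200 by $132,750, which is 89 full-or-partial $1,500 increments; reduction = 89 × $28 = $2,492, leaving $28.
Student Loan Interest Credit: $377,950 is at or above $284,900, so the credit is $0.
Total: $28 + $0 = $28.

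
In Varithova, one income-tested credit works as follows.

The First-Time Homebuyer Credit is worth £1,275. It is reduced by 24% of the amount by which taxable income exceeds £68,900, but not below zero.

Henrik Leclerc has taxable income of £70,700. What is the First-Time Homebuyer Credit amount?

£843

First-Time Homebuyer Credit: 24% of the £1,800 excess over £68,900 is £432; credit = £1,275 − £432 = £843.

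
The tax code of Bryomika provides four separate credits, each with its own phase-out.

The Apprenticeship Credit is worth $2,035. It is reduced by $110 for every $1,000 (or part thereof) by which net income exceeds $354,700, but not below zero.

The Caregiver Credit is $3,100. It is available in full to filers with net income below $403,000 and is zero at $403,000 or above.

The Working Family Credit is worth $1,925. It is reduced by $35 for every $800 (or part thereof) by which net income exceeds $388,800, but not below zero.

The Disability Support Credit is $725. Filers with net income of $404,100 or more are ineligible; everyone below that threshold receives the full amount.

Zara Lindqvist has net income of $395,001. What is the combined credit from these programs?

$5,470

Apprenticeship Credit: income exceeds $354,700 by $40,301 → 41 increments × $110 = $4,510 ≥ base, so the credit is $0.
Caregiver Credit: $395,001 is below the $403,000 cutoff, so the full $3,100 applies.
Working Family Credit: income exceeds $388,800 by $6,201, which is 8 full-or-partial $800 increments; reduction = 8 × $35 = $280, leaving $1,645.
Disability Support Credit: $395,001 is below the $404,100 cutoff, so the full $725 applies.
Total: $0 + $3,100 + $1,645 + $725 = $5,470.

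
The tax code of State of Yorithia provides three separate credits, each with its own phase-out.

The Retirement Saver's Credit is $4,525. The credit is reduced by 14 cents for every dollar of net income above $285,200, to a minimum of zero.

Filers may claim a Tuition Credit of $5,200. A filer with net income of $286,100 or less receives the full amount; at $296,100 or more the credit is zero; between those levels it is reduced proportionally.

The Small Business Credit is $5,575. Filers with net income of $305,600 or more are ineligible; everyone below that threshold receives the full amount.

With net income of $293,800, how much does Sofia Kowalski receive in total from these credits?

$10,092

Retirement Saver's Credit: 14% of the $8,600 excess over $285,200 is $1,204; credit = $4,525 − $1,204 = $3,321.
Tuition Credit: $293,800 is $7,700 into a $10,000 phase-out range, leaving 2,300/10,000 of the credit: $5,200 × 2,300/10,000 = $1,196.
Small Business Credit: $293,800 is below the $305,600 cutoff, so the full $5,575 applies.
Total: $3,321 + $1,196 + $5,575 = $10,092.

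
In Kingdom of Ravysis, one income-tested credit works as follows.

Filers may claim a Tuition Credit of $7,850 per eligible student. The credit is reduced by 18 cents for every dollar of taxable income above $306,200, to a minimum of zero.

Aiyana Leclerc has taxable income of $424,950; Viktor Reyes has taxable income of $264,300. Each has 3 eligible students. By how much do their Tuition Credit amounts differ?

$21,375

Aiyana ($424,950): Tuition Credit: base = 3 × $7,850 = $23,550. 18% of the $118,750 excess over $306,200 is $21,375; credit = $23,550 − $21,375 = $2,175.
Viktor ($264,300): Tuition Credit: base = 3 × $7,850 = $23,550. $264,300 is at or below the $306,200 threshold, so the full $23,550 applies.
Difference: |$2,175 − $23,550| = $21,375.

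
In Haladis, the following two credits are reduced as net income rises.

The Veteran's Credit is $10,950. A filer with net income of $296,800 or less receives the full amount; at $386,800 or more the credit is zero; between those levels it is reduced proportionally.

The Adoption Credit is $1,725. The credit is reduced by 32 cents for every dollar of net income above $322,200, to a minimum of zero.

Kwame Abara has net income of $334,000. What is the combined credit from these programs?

Veteran's Credit: $334,000 is $37,200 into a $90,000 phase-out range, leaving 52,800/90,000 of the credit: $10,950 × 52,800/90,000 = $6,424.
Adoption Credit: 32% of the $11,800 excess over $322,200 is $3,776 ≥ base, so the credit is $0.
Total: $6,424 + $0 = $6,424.

$6,424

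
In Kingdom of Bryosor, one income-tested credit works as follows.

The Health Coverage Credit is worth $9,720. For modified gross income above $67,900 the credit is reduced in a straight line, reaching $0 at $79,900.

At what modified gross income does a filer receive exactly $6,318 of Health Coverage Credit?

$72,100

$6,318 is 6,318/9,720 of the full $9,720, so 3,402/9,720 of the $12,000 range has been used: income = $67,900 + $12,000 × 3,402/9,720 = $72,100.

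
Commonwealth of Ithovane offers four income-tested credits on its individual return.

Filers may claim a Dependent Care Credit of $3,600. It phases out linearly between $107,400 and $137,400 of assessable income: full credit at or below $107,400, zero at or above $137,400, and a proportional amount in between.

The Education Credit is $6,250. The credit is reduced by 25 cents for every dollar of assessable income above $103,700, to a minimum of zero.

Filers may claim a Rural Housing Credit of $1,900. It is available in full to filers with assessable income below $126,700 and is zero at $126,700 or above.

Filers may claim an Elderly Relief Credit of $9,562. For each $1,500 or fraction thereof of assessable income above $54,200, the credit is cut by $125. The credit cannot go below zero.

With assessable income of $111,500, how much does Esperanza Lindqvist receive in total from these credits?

Dependent Care Credit: $111,500 is $4,100 into a $30,000 phase-out range, leaving 25,900/30,000 of the credit: $3,600 × 25,900/30,000 = $3,108.
Education Credit: 25% of the $7,800 excess over $103,700 is $1,950; credit = $6,250 − $1,950 = $4,300.
Rural Housing Credit: $111,500 is below the $126,700 cutoff, so the full $1,900 applies.
Elderly Relief Credit: income exceeds $54,200 by $57,300, which is 39 full-or-partial $1,500 increments; reduction = 39 × $125 = $4,875, leaving $4,687.
Total: $3,108 + $4,300 + $1,900 + $4,687 = $13,995.

$13,995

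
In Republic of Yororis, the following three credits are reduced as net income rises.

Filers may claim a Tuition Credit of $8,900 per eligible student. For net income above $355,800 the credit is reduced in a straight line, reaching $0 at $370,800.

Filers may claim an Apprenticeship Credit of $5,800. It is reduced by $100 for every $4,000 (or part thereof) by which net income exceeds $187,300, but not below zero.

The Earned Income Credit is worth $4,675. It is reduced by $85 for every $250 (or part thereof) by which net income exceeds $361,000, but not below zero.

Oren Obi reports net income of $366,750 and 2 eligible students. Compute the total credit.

Tuition Credit: base = 2 × $8,900 = $17,800. $366,750 is $10,950 into a $15,000 phase-out range, leaving 4,050/15,000 of the credit: $17,800 × 4,050/15,000 = $4,806.
Apprenticeship Credit: income exceeds $187,300 by $179,450, which is 45 full-or-partial $4,000 increments; reduction = 45 × $100 = $4,500, leaving $1,300.
Earned Income Credit: income exceeds $361,000 by $5,750, which is 23 full-or-partial $250 increments; reduction = 23 × $85 = $1,955, leaving $2,720.
Total: $4,806 + $1,300 + $2,720 = $8,826.

$8,826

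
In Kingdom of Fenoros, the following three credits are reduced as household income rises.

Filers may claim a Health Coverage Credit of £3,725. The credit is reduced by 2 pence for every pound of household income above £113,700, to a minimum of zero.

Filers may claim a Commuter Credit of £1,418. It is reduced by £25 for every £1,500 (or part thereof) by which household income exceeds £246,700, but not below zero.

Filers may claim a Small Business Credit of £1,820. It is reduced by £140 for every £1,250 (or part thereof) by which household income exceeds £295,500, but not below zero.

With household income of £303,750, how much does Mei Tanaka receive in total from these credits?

£1,283

Health Coverage Credit: 2% of the £190,050 excess over £113,700 is £3,801 ≥ base, so the credit is £0.
Commuter Credit: income exceeds £246,700 by £57,050, which is 39 full-or-partial £1,500 increments; reduction = 39 × £25 = £975, leaving £443.
Small Business Credit: income exceeds £295,500 by £8,250, which is 7 full-or-partial £1,250 increments; reduction = 7 × £140 = £980, leaving £840.
Total: £0 + £443 + £840 = £1,283.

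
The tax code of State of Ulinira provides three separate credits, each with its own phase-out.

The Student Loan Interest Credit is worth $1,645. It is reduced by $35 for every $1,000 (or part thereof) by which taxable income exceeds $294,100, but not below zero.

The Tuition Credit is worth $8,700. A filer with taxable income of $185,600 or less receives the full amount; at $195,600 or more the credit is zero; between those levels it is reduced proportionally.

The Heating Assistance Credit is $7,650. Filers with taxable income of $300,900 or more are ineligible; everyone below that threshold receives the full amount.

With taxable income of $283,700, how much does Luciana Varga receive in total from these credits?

Student Loan Interest Credit: $283,700 is at or below the $294,100 threshold, so the full $1,645 applies.
Tuition Credit: $283,700 is at or above $195,600, so the credit is $0.
Heating Assistance Credit: $283,700 is below the $300,900 cutoff, so the full $7,650 applies.
Total: $1,645 + $0 + $7,650 = $9,295.

$9,295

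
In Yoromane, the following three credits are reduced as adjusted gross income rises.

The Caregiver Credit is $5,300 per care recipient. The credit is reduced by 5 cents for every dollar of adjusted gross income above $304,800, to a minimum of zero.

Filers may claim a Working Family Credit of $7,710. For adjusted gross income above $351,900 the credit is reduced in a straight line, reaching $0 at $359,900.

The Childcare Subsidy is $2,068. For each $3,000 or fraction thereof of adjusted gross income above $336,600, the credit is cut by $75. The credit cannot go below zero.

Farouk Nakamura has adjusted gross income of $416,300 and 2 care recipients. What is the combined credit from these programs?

Caregiver Credit: base = 2 × $5,300 = $10,600. 5% of the $111,500 excess over $304,800 is $5,575; credit = $10,600 − $5,575 = $5,025.
Working Family Credit: $416,300 is at or above $359,900, so the credit is $0.
Childcare Subsidy: income exceeds $336,600 by $79,700, which is 27 full-or-partial $3,000 increments; reduction = 27 × $75 = $2,025, leaving $43.
Total: $5,025 + $0 + $43 = $5,068.

$5,068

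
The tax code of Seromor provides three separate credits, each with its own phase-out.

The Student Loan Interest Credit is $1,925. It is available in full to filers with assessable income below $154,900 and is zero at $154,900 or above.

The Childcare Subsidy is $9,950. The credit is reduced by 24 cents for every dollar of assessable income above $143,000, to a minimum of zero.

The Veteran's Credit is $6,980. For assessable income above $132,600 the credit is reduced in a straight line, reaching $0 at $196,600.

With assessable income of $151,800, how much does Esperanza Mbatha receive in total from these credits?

Student Loan Interest Credit: $151,800 is below the $154,900 cutoff, so the full $1,925 applies.
Childcare Subsidy: 24% of the $8,800 excess over $143,000 is $2,112; credit = $9,950 − $2,112 = $7,838.
Veteran's Credit: $151,800 is $19,200 into a $64,000 phase-out range, leaving 44,800/64,000 of the credit: $6,980 × 44,800/64,000 = $4,886.
Total: $1,925 + $7,838 + $4,886 = $14,649.

$14,649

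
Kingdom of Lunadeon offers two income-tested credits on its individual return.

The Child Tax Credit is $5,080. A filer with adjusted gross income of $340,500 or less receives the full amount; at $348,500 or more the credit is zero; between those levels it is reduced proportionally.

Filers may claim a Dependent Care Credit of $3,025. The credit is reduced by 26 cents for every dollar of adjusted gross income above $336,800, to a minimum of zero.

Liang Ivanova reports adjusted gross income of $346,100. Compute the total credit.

$2,131

Child Tax Credit: $346,100 is $5,600 into a $8,000 phase-out range, leaving 2,400/8,000 of the credit: $5,080 × 2,400/8,000 = $1,524.
Dependent Care Credit: 26% of the $9,300 excess over $336,800 is $2,418; credit = $3,025 − $2,418 = $607.
Total: $1,524 + $607 = $2,131.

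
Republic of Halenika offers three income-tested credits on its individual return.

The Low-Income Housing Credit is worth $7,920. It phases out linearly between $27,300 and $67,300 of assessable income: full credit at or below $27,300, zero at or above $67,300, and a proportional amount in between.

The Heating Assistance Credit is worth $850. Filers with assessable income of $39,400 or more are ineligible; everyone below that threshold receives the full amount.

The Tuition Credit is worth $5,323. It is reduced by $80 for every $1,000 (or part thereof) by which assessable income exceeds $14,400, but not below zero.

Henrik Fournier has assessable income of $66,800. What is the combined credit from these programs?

$1,182

Low-Income Housing Credit: $66,800 is $39,500 into a $40,000 phase-out range, leaving 500/40,000 of the credit: $7,920 × 500/40,000 = $99.
Heating Assistance Credit: $66,800 meets or exceeds the $39,400 cutoff, so the credit is $0.
Tuition Credit: income exceeds $14,400 by $52,400, which is 53 full-or-partial $1,000 increments; reduction = 53 × $80 = $4,240, leaving $1,083.
Total: $99 + $0 + $1,083 = $1,182.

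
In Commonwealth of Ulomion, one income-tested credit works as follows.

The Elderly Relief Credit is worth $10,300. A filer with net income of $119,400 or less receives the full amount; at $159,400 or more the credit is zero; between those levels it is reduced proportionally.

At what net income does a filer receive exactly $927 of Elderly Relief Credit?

$927 is 927/10,300 of the full $10,300, so 9,373/10,300 of the $40,000 range has been used: income = $119,400 + $40,000 × 9,373/10,300 = $155,800.

$155,800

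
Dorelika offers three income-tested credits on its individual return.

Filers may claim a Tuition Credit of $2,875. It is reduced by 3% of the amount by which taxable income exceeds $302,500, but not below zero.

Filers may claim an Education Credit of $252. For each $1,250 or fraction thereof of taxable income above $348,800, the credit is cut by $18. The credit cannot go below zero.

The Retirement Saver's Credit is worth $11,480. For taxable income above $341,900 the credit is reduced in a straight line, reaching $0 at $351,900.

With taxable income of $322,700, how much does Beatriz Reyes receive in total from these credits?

Tuition Credit: 3% of the $20,200 excess over $302,500 is $606; credit = $2,875 − $606 = $2,269.
Education Credit: $322,700 is at or below the $348,800 threshold, so the full $252 applies.
Retirement Saver's Credit: $322,700 is at or below the $341,900 threshold, so the full $11,480 applies.
Total: $2,269 + $252 + $11,480 = $14,001.

$14,001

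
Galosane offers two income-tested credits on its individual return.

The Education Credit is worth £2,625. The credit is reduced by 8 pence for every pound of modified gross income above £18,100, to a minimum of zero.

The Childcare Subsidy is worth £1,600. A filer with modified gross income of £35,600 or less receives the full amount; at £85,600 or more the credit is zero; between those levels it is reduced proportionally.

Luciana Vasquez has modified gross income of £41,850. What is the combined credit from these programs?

£2,125

Education Credit: 8% of the £23,750 excess over £18,100 is £1,900; credit = £2,625 − £1,900 = £725.
Childcare Subsidy: £41,850 is £6,250 into a £50,000 phase-out range, leaving 43,750/50,000 of the credit: £1,600 × 43,750/50,000 = £1,400.
Total: £725 + £1,400 = £2,125.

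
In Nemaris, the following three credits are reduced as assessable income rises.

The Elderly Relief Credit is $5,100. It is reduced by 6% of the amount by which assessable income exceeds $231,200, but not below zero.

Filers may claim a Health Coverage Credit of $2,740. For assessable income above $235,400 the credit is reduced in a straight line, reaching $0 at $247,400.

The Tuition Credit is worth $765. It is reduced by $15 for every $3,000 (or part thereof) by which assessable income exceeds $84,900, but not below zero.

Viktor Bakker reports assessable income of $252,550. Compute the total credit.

Elderly Relief Credit: 6% of the $21,350 excess over $231,200 is $1,281; credit = $5,100 − $1,281 = $3,819.
Health Coverage Credit: $252,550 is at or above $247,400, so the credit is $0.
Tuition Credit: income exceeds $84,900 by $167,650 → 56 increments × $15 = $840 ≥ base, so the credit is $0.
Total: $3,819 + $0 + $0 = $3,819.

$3,819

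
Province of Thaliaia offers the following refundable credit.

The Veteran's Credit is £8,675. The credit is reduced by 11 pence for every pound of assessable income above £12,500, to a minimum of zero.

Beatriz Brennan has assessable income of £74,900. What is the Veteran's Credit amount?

£1,811

Veteran's Credit: 11% of the £62,400 excess over £12,500 is £6,864; credit = £8,675 − £6,864 = £1,811.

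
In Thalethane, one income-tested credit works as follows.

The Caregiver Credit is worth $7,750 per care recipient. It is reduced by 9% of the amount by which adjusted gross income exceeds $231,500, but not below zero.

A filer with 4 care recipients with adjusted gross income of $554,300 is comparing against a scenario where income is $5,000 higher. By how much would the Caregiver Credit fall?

At $554,300 — base = 4 × $7,750 = $31,000. 9% of the $322,800 excess over $231,500 is $29,052; credit = $31,000 − $29,052 = $1,948.
At $559,300 — base = 4 × $7,750 = $31,000. 9% of the $327,800 excess over $231,500 is $29,502; credit = $31,000 − $29,502 = $1,498.
Lost: $1,948 − $1,498 = $450.

$450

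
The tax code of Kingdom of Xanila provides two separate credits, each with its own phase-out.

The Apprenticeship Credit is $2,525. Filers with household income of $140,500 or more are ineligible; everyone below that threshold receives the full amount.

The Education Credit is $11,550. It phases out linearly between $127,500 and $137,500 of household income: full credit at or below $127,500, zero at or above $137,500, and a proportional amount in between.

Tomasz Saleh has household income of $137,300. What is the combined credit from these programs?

Apprenticeship Credit: $137,300 is below the $140,500 cutoff, so the full $2,525 applies.
Education Credit: $137,300 is $9,800 into a $10,000 phase-out range, leaving 200/10,000 of the credit: $11,550 × 200/10,000 = $231.
Total: $2,525 + $231 = $2,756.

$2,756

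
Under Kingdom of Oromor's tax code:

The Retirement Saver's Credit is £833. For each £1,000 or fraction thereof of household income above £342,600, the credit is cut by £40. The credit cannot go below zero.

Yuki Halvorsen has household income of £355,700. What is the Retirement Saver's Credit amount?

£273

Retirement Saver's Credit: income exceeds £342,600 by £13,100, which is 14 full-or-partial £1,000 increments; reduction = 14 × £40 = £560, leaving £273.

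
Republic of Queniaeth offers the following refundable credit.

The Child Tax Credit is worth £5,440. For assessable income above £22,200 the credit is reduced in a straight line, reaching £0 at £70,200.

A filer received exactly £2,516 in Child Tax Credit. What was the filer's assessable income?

£2,516 is 2,516/5,440 of the full £5,440, so 2,924/5,440 of the £48,000 range has been used: income = £22,200 + £48,000 × 2,924/5,440 = £48,000.

£48,000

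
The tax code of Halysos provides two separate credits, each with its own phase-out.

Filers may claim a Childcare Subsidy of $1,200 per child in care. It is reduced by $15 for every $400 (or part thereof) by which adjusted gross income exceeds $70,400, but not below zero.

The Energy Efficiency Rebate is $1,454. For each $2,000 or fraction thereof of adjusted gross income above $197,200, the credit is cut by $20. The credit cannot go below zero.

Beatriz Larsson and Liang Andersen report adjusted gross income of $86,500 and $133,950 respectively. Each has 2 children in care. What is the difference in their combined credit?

Beatriz ($86,500): Childcare Subsidy: base = 2 × $1,200 = $2,400. income exceeds $70,400 by $16,100, which is 41 full-or-partial $400 increments; reduction = 41 × $15 = $615, leaving $1,785. Energy Efficiency Rebate: $86,500 is at or below the $197,200 threshold, so the full $1,454 applies. total $1,785 + $1,454 = $3,239
Liang ($133,950): Childcare Subsidy: base = 2 × $1,200 = $2,400. income exceeds $70,400 by $63,550, which is 159 full-or-partial $400 increments; reduction = 159 × $15 = $2,385, leaving $15. Energy Efficiency Rebate: $133,950 is at or below the $197,200 threshold, so the full $1,454 applies. total $15 + $1,454 = $1,469
Difference: |$3,239 − $1,469| = $1,770.

$1,770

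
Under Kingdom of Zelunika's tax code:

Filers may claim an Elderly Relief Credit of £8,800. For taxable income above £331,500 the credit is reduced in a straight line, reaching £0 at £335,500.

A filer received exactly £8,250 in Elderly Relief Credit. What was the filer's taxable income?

£8,250 is 8,250/8,800 of the full £8,800, so 550/8,800 of the £4,000 range has been used: income = £331,500 + £4,000 × 550/8,800 = £331,750.

£331,750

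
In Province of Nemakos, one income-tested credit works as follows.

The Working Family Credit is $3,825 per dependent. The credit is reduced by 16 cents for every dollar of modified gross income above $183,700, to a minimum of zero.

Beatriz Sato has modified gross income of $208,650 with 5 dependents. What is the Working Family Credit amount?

Working Family Credit: base = 5 × $3,825 = $19,125. 16% of the $24,950 excess over $183,700 is $3,992; credit = $19,125 − $3,992 = $15,133.

$15,133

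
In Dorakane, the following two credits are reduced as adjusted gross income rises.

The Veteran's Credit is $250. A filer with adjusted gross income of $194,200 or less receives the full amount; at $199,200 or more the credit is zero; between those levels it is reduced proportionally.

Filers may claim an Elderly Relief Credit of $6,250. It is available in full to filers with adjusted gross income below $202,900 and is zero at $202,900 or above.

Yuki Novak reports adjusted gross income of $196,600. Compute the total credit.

Veteran's Credit: $196,600 is $2,400 into a $5,000 phase-out range, leaving 2,600/5,000 of the credit: $250 × 2,600/5,000 = $130.
Elderly Relief Credit: $196,600 is below the $202,900 cutoff, so the full $6,250 applies.
Total: $130 + $6,250 = $6,380.

$6,380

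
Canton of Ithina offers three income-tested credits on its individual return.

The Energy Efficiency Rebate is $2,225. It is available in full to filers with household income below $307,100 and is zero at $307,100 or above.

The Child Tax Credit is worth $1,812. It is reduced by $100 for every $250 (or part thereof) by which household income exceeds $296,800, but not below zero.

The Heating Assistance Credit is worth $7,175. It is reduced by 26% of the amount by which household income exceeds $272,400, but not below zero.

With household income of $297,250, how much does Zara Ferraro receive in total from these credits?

Energy Efficiency Rebate: $297,250 is below the $307,100 cutoff, so the full $2,225 applies.
Child Tax Credit: income exceeds $296,800 by $450, which is 2 full-or-partial $250 increments; reduction = 2 × $100 = $200, leaving $1,612.
Heating Assistance Credit: 26% of the $24,850 excess over $272,400 is $6,461; credit = $7,175 − $6,461 = $714.
Total: $2,225 + $1,612 + $714 = $4,551.

$4,551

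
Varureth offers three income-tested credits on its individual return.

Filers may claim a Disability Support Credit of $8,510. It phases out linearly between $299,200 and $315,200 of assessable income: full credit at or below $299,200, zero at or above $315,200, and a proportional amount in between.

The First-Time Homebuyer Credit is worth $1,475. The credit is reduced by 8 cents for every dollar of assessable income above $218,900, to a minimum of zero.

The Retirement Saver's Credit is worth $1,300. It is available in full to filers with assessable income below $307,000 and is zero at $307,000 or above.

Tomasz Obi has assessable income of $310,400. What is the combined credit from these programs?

Disability Support Credit: $310,400 is $11,200 into a $16,000 phase-out range, leaving 4,800/16,000 of the credit: $8,510 × 4,800/16,000 = $2,553.
First-Time Homebuyer Credit: 8% of the $91,500 excess over $218,900 is $7,320 ≥ base, so the credit is $0.
Retirement Saver's Credit: $310,400 meets or exceeds the $307,000 cutoff, so the credit is $0.
Total: $2,553 + $0 + $0 = $2,553.

$2,553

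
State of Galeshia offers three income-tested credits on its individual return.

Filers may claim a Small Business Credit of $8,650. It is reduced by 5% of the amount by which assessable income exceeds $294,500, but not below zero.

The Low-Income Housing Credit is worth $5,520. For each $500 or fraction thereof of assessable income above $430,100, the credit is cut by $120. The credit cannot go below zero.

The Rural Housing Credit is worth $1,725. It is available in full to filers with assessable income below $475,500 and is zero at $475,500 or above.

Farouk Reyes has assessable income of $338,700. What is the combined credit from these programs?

$13,685

Small Business Credit: 5% of the $44,200 excess over $294,500 is $2,210; credit = $8,650 − $2,210 = $6,440.
Low-Income Housing Credit: $338,700 is at or below the $430,100 threshold, so the full $5,520 applies.
Rural Housing Credit: $338,700 is below the $475,500 cutoff, so the full $1,725 applies.
Total: $6,440 + $5,520 + $1,725 = $13,685.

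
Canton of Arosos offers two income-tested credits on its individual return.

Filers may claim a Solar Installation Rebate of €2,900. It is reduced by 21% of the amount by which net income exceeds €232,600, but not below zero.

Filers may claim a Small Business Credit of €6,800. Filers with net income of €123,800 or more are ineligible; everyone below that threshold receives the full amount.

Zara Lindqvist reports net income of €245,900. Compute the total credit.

€107

Solar Installation Rebate: 21% of the €13,300 excess over €232,600 is €2,793; credit = €2,900 − €2,793 = €107.
Small Business Credit: €245,900 meets or exceeds the €123,800 cutoff, so the credit is €0.
Total: €107 + €0 = €107.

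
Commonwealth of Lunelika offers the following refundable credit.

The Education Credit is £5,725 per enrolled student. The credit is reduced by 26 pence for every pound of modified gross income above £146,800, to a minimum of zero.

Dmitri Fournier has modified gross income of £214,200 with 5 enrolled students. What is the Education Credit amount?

Education Credit: base = 5 × £5,725 = £28,625. 26% of the £67,400 excess over £146,800 is £17,524; credit = £28,625 − £17,524 = £11,101.

£11,101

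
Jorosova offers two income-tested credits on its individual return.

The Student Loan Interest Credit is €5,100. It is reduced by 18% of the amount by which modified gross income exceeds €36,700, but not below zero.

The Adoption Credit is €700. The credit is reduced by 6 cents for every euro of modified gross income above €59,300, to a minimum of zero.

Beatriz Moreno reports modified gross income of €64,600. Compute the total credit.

Student Loan Interest Credit: 18% of the €27,900 excess over €36,700 is €5,022; credit = €5,100 − €5,022 = €78.
Adoption Credit: 6% of the €5,300 excess over €59,300 is €318; credit = €700 − €318 = €382.
Total: €78 + €382 = €460.

€460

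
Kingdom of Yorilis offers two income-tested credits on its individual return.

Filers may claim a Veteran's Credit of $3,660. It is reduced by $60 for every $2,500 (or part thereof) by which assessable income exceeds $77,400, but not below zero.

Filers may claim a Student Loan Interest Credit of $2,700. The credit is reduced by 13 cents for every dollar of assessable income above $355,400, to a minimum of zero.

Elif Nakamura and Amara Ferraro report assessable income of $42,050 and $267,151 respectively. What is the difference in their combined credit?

Elif ($42,050): Veteran's Credit: $42,050 is at or below the $77,400 threshold, so the full $3,660 applies. Student Loan Interest Credit: $42,050 is at or below the $355,400 threshold, so the full $2,700 applies. total $3,660 + $2,700 = $6,360
Amara ($267,151): Veteran's Credit: income exceeds $77,400 by $189,751 → 76 increments × $60 = $4,560 ≥ base, so the credit is $0. Student Loan Interest Credit: $267,151 is at or below the $355,400 threshold, so the full $2,700 applies. total $0 + $2,700 = $2,700
Difference: |$6,360 − $2,700| = $3,660.

$3,660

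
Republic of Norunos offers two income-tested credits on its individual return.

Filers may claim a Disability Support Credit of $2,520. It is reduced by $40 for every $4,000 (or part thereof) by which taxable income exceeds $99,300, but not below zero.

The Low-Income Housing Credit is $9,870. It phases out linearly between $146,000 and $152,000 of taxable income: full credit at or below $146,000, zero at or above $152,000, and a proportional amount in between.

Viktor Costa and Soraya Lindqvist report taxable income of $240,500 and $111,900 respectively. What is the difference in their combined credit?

Viktor ($240,500): Disability Support Credit: income exceeds $99,300 by $141,200, which is 36 full-or-partial $4,000 increments; reduction = 36 × $40 = $1,440, leaving $1,080. Low-Income Housing Credit: $240,500 is at or above $152,000, so the credit is $0. total $1,080 + $0 = $1,080
Soraya ($111,900): Disability Support Credit: income exceeds $99,300 by $12,600, which is 4 full-or-partial $4,000 increments; reduction = 4 × $40 = $160, leaving $2,360. Low-Income Housing Credit: $111,900 is at or below the $146,000 threshold, so the full $9,870 applies. total $2,360 + $9,870 = $12,230
Difference: |$1,080 − $12,230| = $11,150.

$11,150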